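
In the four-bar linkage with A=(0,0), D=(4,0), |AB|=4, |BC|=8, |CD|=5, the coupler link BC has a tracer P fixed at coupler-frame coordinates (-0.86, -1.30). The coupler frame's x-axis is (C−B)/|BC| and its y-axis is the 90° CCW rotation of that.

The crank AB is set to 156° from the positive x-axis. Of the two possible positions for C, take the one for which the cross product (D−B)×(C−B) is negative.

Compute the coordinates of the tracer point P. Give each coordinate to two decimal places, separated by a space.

A=(0,0), D=(4.00,0)
B = A + 4.00·(cos156°, sin156°) = (-3.6542, 1.6269)
|BD| = 7.8252
circle(B,8.00) ∩ circle(D,5.00): a=6.4045, h=4.7939
  candidates: C₊=(3.6071,4.9845) cross=37.513; C₋=(1.6137,-4.3938) cross=-37.513
  mode - wants cross < 0 → take C=(1.6137,-4.3938) (cross=-37.513)
ex = (C−B)/|BC| = (0.6585,-0.7526); ey = (0.7526,0.6585)
P = B + -0.86·ex + -1.30·ey = (-5.1989,1.4181)

-5.20 1.42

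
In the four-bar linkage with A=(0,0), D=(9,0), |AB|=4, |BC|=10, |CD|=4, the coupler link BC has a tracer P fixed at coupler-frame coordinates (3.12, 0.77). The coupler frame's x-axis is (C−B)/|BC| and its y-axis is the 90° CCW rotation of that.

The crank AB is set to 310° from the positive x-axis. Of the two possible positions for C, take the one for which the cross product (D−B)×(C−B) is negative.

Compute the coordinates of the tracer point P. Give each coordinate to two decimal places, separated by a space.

5.58 -1.94

A=(0,0), D=(9.00,0)
B = A + 4.00·(cos310°, sin310°) = (2.5712, -3.0642)
|BD| = 7.1217
circle(B,10.00) ∩ circle(D,4.00): a=9.4583, h=3.2466
  candidates: C₊=(9.7123,3.9361) cross=23.122; C₋=(12.5061,-1.9254) cross=-23.122
  mode - wants cross < 0 → take C=(12.5061,-1.9254) (cross=-23.122)
ex = (C−B)/|BC| = (0.9935,0.1139); ey = (-0.1139,0.9935)
P = B + 3.12·ex + 0.77·ey = (5.5832,-1.9439)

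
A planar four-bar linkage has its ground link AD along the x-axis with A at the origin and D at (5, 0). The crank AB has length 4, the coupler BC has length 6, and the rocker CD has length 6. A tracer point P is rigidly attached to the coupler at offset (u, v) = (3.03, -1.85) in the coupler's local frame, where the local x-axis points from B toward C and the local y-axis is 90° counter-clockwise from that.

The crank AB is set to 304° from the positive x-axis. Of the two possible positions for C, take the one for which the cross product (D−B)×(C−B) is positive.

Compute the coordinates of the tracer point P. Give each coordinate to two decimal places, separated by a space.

A=(0,0), D=(5.00,0)
B = A + 4.00·(cos304°, sin304°) = (2.2368, -3.3162)
|BD| = 4.3165
circle(B,6.00) ∩ circle(D,6.00): a=2.1583, h=5.5984
  candidates: C₊=(-0.6826,1.9257) cross=24.166; C₋=(7.9193,-5.2419) cross=-24.166
  mode + wants cross > 0 → take C=(-0.6826,1.9257) (cross=24.166)
ex = (C−B)/|BC| = (-0.4866,0.8736); ey = (-0.8736,-0.4866)
P = B + 3.03·ex + -1.85·ey = (2.3788,0.2311)

2.38 0.23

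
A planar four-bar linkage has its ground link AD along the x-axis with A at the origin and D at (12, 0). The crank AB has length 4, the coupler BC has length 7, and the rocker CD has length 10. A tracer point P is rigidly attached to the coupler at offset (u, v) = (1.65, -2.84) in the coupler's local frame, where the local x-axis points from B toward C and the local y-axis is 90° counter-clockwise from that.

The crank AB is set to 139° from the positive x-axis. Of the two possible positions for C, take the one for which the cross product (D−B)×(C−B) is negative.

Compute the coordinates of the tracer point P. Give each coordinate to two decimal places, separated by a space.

-3.68 -0.59

A=(0,0), D=(12.00,0)
B = A + 4.00·(cos139°, sin139°) = (-3.0188, 2.6242)
|BD| = 15.2464
circle(B,7.00) ∩ circle(D,10.00): a=5.9507, h=3.6864
  candidates: C₊=(3.4775,5.2314) cross=56.204; C₋=(2.2085,-2.0314) cross=-56.204
  mode - wants cross < 0 → take C=(2.2085,-2.0314) (cross=-56.204)
ex = (C−B)/|BC| = (0.7468,-0.6651); ey = (0.6651,0.7468)
P = B + 1.65·ex + -2.84·ey = (-3.6755,-0.5940)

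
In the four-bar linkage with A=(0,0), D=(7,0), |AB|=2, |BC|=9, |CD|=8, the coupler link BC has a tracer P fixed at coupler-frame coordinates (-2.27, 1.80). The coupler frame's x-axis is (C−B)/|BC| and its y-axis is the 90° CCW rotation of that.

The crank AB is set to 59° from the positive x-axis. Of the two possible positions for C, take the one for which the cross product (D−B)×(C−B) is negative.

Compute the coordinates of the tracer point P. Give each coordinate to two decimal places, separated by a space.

2.24 4.35

A=(0,0), D=(7.00,0)
B = A + 2.00·(cos59°, sin59°) = (1.0301, 1.7143)
|BD| = 6.2112
circle(B,9.00) ∩ circle(D,8.00): a=4.4741, h=7.8091
  candidates: C₊=(7.4858,7.9852) cross=48.504; C₋=(3.1750,-7.0263) cross=-48.504
  mode - wants cross < 0 → take C=(3.1750,-7.0263) (cross=-48.504)
ex = (C−B)/|BC| = (0.2383,-0.9712); ey = (0.9712,0.2383)
P = B + -2.27·ex + 1.80·ey = (2.2372,4.3479)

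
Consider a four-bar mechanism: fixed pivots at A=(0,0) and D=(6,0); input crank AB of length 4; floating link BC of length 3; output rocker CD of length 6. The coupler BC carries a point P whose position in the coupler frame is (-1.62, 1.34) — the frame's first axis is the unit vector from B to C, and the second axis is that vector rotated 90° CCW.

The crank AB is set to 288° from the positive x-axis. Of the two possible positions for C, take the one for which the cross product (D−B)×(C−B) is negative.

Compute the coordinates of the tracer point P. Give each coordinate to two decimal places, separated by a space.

A=(0,0), D=(6.00,0)
B = A + 4.00·(cos288°, sin288°) = (1.2361, -3.8042)
|BD| = 6.0965
circle(B,3.00) ∩ circle(D,6.00): a=0.8339, h=2.8818
  candidates: C₊=(0.0894,-1.0320) cross=17.569; C₋=(3.6859,-5.5358) cross=-17.569
  mode - wants cross < 0 → take C=(3.6859,-5.5358) (cross=-17.569)
ex = (C−B)/|BC| = (0.8166,-0.5772); ey = (0.5772,0.8166)
P = B + -1.62·ex + 1.34·ey = (0.6866,-1.7749)

0.69 -1.77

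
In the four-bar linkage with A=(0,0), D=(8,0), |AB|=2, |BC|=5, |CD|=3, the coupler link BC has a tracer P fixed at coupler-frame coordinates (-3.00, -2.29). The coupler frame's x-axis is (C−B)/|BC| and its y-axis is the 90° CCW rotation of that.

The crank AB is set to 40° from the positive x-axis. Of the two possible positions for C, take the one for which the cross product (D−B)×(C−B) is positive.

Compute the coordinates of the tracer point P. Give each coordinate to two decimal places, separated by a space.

-0.81 -1.68

A=(0,0), D=(8.00,0)
B = A + 2.00·(cos40°, sin40°) = (1.5321, 1.2856)
|BD| = 6.5944
circle(B,5.00) ∩ circle(D,3.00): a=4.5104, h=2.1579
  candidates: C₊=(6.3766,2.5228) cross=14.230; C₋=(5.5352,-1.7102) cross=-14.230
  mode + wants cross > 0 → take C=(6.3766,2.5228) (cross=14.230)
ex = (C−B)/|BC| = (0.9689,0.2474); ey = (-0.2474,0.9689)
P = B + -3.00·ex + -2.29·ey = (-0.8080,-1.6755)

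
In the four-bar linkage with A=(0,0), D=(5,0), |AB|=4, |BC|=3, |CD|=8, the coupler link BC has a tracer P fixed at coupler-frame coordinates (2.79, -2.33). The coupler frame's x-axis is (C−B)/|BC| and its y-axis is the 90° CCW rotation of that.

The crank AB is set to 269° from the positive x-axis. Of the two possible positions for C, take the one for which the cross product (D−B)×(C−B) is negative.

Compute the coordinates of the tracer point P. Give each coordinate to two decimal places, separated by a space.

A=(0,0), D=(5.00,0)
B = A + 4.00·(cos269°, sin269°) = (-0.0698, -3.9994)
|BD| = 6.4574
circle(B,3.00) ∩ circle(D,8.00): a=-1.0300, h=2.8177
  candidates: C₊=(-2.6236,-2.4251) cross=18.195; C₋=(0.8667,-6.8495) cross=-18.195
  mode - wants cross < 0 → take C=(0.8667,-6.8495) (cross=-18.195)
ex = (C−B)/|BC| = (0.3122,-0.9500); ey = (0.9500,0.3122)
P = B + 2.79·ex + -2.33·ey = (-1.4125,-7.3773)

-1.41 -7.38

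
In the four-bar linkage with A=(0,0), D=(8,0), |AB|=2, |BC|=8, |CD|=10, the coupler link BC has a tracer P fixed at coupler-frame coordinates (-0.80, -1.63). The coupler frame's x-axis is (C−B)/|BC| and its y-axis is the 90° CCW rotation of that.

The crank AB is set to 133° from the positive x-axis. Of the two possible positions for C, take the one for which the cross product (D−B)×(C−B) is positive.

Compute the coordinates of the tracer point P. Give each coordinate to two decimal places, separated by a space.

-0.34 -0.04

A=(0,0), D=(8.00,0)
B = A + 2.00·(cos133°, sin133°) = (-1.3640, 1.4627)
|BD| = 9.4775
circle(B,8.00) ∩ circle(D,10.00): a=2.8395, h=7.4791
  candidates: C₊=(2.5958,8.4140) cross=70.884; C₋=(0.2873,-6.3650) cross=-70.884
  mode + wants cross > 0 → take C=(2.5958,8.4140) (cross=70.884)
ex = (C−B)/|BC| = (0.4950,0.8689); ey = (-0.8689,0.4950)
P = B + -0.80·ex + -1.63·ey = (-0.3437,-0.0392)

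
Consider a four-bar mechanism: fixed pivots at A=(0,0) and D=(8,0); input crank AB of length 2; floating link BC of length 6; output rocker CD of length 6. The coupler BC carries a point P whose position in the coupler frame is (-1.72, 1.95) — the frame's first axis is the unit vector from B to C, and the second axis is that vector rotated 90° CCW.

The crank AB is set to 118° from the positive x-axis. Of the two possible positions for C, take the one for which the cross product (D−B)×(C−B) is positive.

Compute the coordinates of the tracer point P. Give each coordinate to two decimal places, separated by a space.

A=(0,0), D=(8.00,0)
B = A + 2.00·(cos118°, sin118°) = (-0.9389, 1.7659)
|BD| = 9.1117
circle(B,6.00) ∩ circle(D,6.00): a=4.5559, h=3.9044
  candidates: C₊=(4.2872,4.7133) cross=35.576; C₋=(2.7738,-2.9474) cross=-35.576
  mode + wants cross > 0 → take C=(4.2872,4.7133) (cross=35.576)
ex = (C−B)/|BC| = (0.8710,0.4912); ey = (-0.4912,0.8710)
P = B + -1.72·ex + 1.95·ey = (-3.3950,2.6195)

-3.40 2.62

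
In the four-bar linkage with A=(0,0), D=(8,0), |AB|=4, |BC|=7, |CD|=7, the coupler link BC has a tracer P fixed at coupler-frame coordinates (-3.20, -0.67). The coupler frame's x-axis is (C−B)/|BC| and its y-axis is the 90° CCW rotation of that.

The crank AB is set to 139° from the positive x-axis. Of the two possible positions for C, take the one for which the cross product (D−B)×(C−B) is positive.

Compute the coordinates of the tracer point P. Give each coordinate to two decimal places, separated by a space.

A=(0,0), D=(8.00,0)
B = A + 4.00·(cos139°, sin139°) = (-3.0188, 2.6242)
|BD| = 11.3270
circle(B,7.00) ∩ circle(D,7.00): a=5.6635, h=4.1140
  candidates: C₊=(3.4437,5.3141) cross=46.599; C₋=(1.5375,-2.6899) cross=-46.599
  mode + wants cross > 0 → take C=(3.4437,5.3141) (cross=46.599)
ex = (C−B)/|BC| = (0.9232,0.3843); ey = (-0.3843,0.9232)
P = B + -3.20·ex + -0.67·ey = (-5.7157,0.7760)

-5.72 0.78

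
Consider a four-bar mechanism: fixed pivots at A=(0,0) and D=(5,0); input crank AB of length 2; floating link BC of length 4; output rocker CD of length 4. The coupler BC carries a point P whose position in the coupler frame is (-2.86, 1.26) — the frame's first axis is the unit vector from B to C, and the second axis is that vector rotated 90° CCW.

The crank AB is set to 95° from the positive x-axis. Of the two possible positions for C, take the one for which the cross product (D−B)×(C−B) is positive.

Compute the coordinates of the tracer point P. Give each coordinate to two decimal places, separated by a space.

-3.30 1.92

A=(0,0), D=(5.00,0)
B = A + 2.00·(cos95°, sin95°) = (-0.1743, 1.9924)
|BD| = 5.5446
circle(B,4.00) ∩ circle(D,4.00): a=2.7723, h=2.8834
  candidates: C₊=(3.4490,3.6870) cross=15.988; C₋=(1.3767,-1.6947) cross=-15.988
  mode + wants cross > 0 → take C=(3.4490,3.6870) (cross=15.988)
ex = (C−B)/|BC| = (0.9058,0.4237); ey = (-0.4237,0.9058)
P = B + -2.86·ex + 1.26·ey = (-3.2988,1.9220)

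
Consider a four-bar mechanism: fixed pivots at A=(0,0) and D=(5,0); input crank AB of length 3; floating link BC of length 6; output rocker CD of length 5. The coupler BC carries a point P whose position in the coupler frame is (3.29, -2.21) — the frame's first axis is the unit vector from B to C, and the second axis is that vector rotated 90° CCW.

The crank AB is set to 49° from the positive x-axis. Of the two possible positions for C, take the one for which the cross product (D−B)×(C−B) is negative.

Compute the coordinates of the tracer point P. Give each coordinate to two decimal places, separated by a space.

-0.40 -0.91

A=(0,0), D=(5.00,0)
B = A + 3.00·(cos49°, sin49°) = (1.9682, 2.2641)
|BD| = 3.7839
circle(B,6.00) ∩ circle(D,5.00): a=3.3455, h=4.9807
  candidates: C₊=(7.6289,4.2531) cross=18.847; C₋=(1.6685,-3.7284) cross=-18.847
  mode - wants cross < 0 → take C=(1.6685,-3.7284) (cross=-18.847)
ex = (C−B)/|BC| = (-0.0500,-0.9988); ey = (0.9988,-0.0500)
P = B + 3.29·ex + -2.21·ey = (-0.4034,-0.9114)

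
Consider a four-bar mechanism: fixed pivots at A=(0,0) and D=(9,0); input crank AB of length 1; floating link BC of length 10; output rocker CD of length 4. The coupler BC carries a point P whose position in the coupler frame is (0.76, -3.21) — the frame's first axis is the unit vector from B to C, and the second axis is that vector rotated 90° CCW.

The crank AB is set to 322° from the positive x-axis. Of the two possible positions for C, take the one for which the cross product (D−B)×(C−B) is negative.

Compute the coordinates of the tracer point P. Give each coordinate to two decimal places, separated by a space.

A=(0,0), D=(9.00,0)
B = A + 1.00·(cos322°, sin322°) = (0.7880, -0.6157)
|BD| = 8.2350
circle(B,10.00) ∩ circle(D,4.00): a=9.2177, h=3.8774
  candidates: C₊=(9.6900,3.9400) cross=31.931; C₋=(10.2698,-3.7931) cross=-31.931
  mode - wants cross < 0 → take C=(10.2698,-3.7931) (cross=-31.931)
ex = (C−B)/|BC| = (0.9482,-0.3177); ey = (0.3177,0.9482)
P = B + 0.76·ex + -3.21·ey = (0.4887,-3.9008)

0.49 -3.90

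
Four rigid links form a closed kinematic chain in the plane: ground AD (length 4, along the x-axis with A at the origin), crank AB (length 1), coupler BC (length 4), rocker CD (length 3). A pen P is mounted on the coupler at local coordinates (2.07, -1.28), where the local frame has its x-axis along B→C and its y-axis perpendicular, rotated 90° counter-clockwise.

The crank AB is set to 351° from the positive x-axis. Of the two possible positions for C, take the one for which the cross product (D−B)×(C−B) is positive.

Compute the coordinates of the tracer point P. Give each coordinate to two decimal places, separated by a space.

3.28 0.65

A=(0,0), D=(4.00,0)
B = A + 1.00·(cos351°, sin351°) = (0.9877, -0.1564)
|BD| = 3.0164
circle(B,4.00) ∩ circle(D,3.00): a=2.6685, h=2.9798
  candidates: C₊=(3.4981,2.9577) cross=8.988; C₋=(3.8072,-2.9938) cross=-8.988
  mode + wants cross > 0 → take C=(3.4981,2.9577) (cross=8.988)
ex = (C−B)/|BC| = (0.6276,0.7785); ey = (-0.7785,0.6276)
P = B + 2.07·ex + -1.28·ey = (3.2833,0.6518)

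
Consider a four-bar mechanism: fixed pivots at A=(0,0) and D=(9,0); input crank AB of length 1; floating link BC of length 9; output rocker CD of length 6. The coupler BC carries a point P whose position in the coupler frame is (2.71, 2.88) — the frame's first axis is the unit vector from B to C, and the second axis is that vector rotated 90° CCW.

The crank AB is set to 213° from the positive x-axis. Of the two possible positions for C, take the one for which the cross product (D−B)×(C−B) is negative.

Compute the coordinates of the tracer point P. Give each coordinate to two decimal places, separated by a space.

3.01 0.35

A=(0,0), D=(9.00,0)
B = A + 1.00·(cos213°, sin213°) = (-0.8387, -0.5446)
|BD| = 9.8537
circle(B,9.00) ∩ circle(D,6.00): a=7.2103, h=5.3863
  candidates: C₊=(6.0629,5.2319) cross=53.075; C₋=(6.6583,-5.5242) cross=-53.075
  mode - wants cross < 0 → take C=(6.6583,-5.5242) (cross=-53.075)
ex = (C−B)/|BC| = (0.8330,-0.5533); ey = (0.5533,0.8330)
P = B + 2.71·ex + 2.88·ey = (3.0122,0.3550)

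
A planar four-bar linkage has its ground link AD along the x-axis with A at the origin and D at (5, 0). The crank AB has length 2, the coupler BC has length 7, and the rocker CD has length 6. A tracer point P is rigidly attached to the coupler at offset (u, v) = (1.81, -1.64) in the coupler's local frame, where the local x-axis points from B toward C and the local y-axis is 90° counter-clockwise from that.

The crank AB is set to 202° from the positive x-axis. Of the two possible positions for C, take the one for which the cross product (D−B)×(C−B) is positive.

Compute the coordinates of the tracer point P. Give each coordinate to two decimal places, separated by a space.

0.50 -0.11

A=(0,0), D=(5.00,0)
B = A + 2.00·(cos202°, sin202°) = (-1.8544, -0.7492)
|BD| = 6.8952
circle(B,7.00) ∩ circle(D,6.00): a=4.3903, h=5.4521
  candidates: C₊=(1.9175,5.1476) cross=37.593; C₋=(3.1023,-5.6920) cross=-37.593
  mode + wants cross > 0 → take C=(1.9175,5.1476) (cross=37.593)
ex = (C−B)/|BC| = (0.5388,0.8424); ey = (-0.8424,0.5388)
P = B + 1.81·ex + -1.64·ey = (0.5025,-0.1082)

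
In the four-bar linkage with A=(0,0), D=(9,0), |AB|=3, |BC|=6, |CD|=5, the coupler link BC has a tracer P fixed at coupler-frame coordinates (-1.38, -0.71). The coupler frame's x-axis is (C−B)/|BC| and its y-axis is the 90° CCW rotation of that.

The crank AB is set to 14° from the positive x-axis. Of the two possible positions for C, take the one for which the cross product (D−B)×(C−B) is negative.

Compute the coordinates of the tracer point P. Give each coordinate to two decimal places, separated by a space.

1.54 1.46

A=(0,0), D=(9.00,0)
B = A + 3.00·(cos14°, sin14°) = (2.9109, 0.7258)
|BD| = 6.1322
circle(B,6.00) ∩ circle(D,5.00): a=3.9630, h=4.5049
  candidates: C₊=(7.3792,4.7300) cross=27.625; C₋=(6.3129,-4.2166) cross=-27.625
  mode - wants cross < 0 → take C=(6.3129,-4.2166) (cross=-27.625)
ex = (C−B)/|BC| = (0.5670,-0.8237); ey = (0.8237,0.5670)
P = B + -1.38·ex + -0.71·ey = (1.5436,1.4599)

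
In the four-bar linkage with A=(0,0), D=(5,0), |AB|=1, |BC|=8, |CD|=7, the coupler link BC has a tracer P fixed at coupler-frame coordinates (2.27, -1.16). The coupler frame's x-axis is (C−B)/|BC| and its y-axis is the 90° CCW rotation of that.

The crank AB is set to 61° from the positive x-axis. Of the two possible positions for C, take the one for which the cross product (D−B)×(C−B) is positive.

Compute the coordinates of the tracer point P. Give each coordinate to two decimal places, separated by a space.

2.84 1.85

A=(0,0), D=(5.00,0)
B = A + 1.00·(cos61°, sin61°) = (0.4848, 0.8746)
|BD| = 4.5991
circle(B,8.00) ∩ circle(D,7.00): a=3.9303, h=6.9680
  candidates: C₊=(5.6685,6.9680) cross=32.047; C₋=(3.0183,-6.7136) cross=-32.047
  mode + wants cross > 0 → take C=(5.6685,6.9680) (cross=32.047)
ex = (C−B)/|BC| = (0.6480,0.7617); ey = (-0.7617,0.6480)
P = B + 2.27·ex + -1.16·ey = (2.8392,1.8520)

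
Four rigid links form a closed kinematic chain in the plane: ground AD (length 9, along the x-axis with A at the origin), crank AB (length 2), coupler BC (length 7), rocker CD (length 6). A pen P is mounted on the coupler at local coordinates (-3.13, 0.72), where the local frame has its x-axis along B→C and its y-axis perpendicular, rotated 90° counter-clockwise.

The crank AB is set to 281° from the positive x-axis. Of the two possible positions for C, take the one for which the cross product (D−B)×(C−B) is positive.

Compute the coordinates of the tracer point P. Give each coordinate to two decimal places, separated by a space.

-1.99 -4.13

A=(0,0), D=(9.00,0)
B = A + 2.00·(cos281°, sin281°) = (0.3816, -1.9633)
|BD| = 8.8392
circle(B,7.00) ∩ circle(D,6.00): a=5.1549, h=4.7357
  candidates: C₊=(4.3560,3.7991) cross=41.859; C₋=(6.4596,-5.4357) cross=-41.859
  mode + wants cross > 0 → take C=(4.3560,3.7991) (cross=41.859)
ex = (C−B)/|BC| = (0.5678,0.8232); ey = (-0.8232,0.5678)
P = B + -3.13·ex + 0.72·ey = (-1.9882,-4.1311)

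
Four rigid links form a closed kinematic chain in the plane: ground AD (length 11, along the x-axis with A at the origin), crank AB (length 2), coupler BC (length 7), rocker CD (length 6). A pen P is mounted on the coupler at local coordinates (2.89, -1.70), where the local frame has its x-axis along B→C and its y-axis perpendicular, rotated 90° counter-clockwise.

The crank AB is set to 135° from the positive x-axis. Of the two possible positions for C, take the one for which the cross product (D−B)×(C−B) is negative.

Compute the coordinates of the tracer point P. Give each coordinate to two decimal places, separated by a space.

A=(0,0), D=(11.00,0)
B = A + 2.00·(cos135°, sin135°) = (-1.4142, 1.4142)
|BD| = 12.4945
circle(B,7.00) ∩ circle(D,6.00): a=6.7675, h=1.7892
  candidates: C₊=(5.5123,2.4259) cross=22.355; C₋=(5.1073,-1.1295) cross=-22.355
  mode - wants cross < 0 → take C=(5.1073,-1.1295) (cross=-22.355)
ex = (C−B)/|BC| = (0.9316,-0.3634); ey = (0.3634,0.9316)
P = B + 2.89·ex + -1.70·ey = (0.6605,-1.2198)

0.66 -1.22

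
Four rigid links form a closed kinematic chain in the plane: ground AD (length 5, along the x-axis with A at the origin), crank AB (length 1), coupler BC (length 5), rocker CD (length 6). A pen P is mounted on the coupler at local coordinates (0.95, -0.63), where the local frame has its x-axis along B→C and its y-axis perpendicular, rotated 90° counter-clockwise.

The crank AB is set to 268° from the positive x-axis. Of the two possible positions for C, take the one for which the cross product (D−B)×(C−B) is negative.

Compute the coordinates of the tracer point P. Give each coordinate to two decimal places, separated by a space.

-0.13 -2.14

A=(0,0), D=(5.00,0)
B = A + 1.00·(cos268°, sin268°) = (-0.0349, -0.9994)
|BD| = 5.1331
circle(B,5.00) ∩ circle(D,6.00): a=1.4951, h=4.7712
  candidates: C₊=(0.5026,3.9716) cross=24.491; C₋=(2.3605,-5.3882) cross=-24.491
  mode - wants cross < 0 → take C=(2.3605,-5.3882) (cross=-24.491)
ex = (C−B)/|BC| = (0.4791,-0.8778); ey = (0.8778,0.4791)
P = B + 0.95·ex + -0.63·ey = (-0.1328,-2.1351)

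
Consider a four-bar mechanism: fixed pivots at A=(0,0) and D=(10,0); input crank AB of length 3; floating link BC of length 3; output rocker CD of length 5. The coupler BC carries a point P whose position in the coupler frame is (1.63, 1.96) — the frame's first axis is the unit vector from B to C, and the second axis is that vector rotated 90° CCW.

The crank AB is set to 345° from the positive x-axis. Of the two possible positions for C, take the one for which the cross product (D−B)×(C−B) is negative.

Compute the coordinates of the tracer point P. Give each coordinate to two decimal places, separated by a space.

A=(0,0), D=(10.00,0)
B = A + 3.00·(cos345°, sin345°) = (2.8978, -0.7765)
|BD| = 7.1445
circle(B,3.00) ∩ circle(D,5.00): a=2.4525, h=1.7277
  candidates: C₊=(5.1480,1.2076) cross=12.344; C₋=(5.5236,-2.2274) cross=-12.344
  mode - wants cross < 0 → take C=(5.5236,-2.2274) (cross=-12.344)
ex = (C−B)/|BC| = (0.8753,-0.4837); ey = (0.4837,0.8753)
P = B + 1.63·ex + 1.96·ey = (5.2724,0.1507)

5.27 0.15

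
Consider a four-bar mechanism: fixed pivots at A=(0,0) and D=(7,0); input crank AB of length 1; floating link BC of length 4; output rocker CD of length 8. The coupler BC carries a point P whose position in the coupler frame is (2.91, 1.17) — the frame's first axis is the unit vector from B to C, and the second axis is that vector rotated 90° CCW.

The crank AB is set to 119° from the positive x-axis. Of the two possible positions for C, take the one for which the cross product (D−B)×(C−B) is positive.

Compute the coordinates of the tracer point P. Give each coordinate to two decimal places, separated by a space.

A=(0,0), D=(7.00,0)
B = A + 1.00·(cos119°, sin119°) = (-0.4848, 0.8746)
|BD| = 7.5357
circle(B,4.00) ∩ circle(D,8.00): a=0.5830, h=3.9573
  candidates: C₊=(0.5536,4.7375) cross=29.821; C₋=(-0.3650,-3.1236) cross=-29.821
  mode + wants cross > 0 → take C=(0.5536,4.7375) (cross=29.821)
ex = (C−B)/|BC| = (0.2596,0.9657); ey = (-0.9657,0.2596)
P = B + 2.91·ex + 1.17·ey = (-0.8593,3.9886)

-0.86 3.99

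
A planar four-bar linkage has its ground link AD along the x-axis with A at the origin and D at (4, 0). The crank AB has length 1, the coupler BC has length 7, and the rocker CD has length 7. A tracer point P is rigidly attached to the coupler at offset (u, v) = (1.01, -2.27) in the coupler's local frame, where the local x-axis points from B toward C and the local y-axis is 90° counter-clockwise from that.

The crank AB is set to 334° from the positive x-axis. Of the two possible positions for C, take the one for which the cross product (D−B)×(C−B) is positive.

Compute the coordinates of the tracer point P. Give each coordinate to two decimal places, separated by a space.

3.25 0.37

A=(0,0), D=(4.00,0)
B = A + 1.00·(cos334°, sin334°) = (0.8988, -0.4384)
|BD| = 3.1320
circle(B,7.00) ∩ circle(D,7.00): a=1.5660, h=6.8226
  candidates: C₊=(1.4945,6.5362) cross=21.369; C₋=(3.4043,-6.9746) cross=-21.369
  mode + wants cross > 0 → take C=(1.4945,6.5362) (cross=21.369)
ex = (C−B)/|BC| = (0.0851,0.9964); ey = (-0.9964,0.0851)
P = B + 1.01·ex + -2.27·ey = (3.2465,0.3748)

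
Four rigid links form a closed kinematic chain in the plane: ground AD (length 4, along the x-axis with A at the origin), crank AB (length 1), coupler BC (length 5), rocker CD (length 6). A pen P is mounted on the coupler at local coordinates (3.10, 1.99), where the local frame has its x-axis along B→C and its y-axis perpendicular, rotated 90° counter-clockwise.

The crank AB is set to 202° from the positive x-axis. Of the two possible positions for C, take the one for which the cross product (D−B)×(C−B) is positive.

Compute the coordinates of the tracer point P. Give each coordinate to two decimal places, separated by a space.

A=(0,0), D=(4.00,0)
B = A + 1.00·(cos202°, sin202°) = (-0.9272, -0.3746)
|BD| = 4.9414
circle(B,5.00) ∩ circle(D,6.00): a=1.3577, h=4.8121
  candidates: C₊=(0.0618,4.5266) cross=23.779; C₋=(0.7914,-5.0700) cross=-23.779
  mode + wants cross > 0 → take C=(0.0618,4.5266) (cross=23.779)
ex = (C−B)/|BC| = (0.1978,0.9802); ey = (-0.9802,0.1978)
P = B + 3.10·ex + 1.99·ey = (-2.2647,3.0578)

-2.26 3.06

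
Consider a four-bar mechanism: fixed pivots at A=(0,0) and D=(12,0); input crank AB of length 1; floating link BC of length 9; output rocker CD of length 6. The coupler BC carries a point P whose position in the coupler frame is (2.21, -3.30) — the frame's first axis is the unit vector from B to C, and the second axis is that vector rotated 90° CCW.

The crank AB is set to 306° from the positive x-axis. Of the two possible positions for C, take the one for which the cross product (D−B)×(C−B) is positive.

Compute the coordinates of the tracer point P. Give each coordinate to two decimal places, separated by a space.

A=(0,0), D=(12.00,0)
B = A + 1.00·(cos306°, sin306°) = (0.5878, -0.8090)
|BD| = 11.4409
circle(B,9.00) ∩ circle(D,6.00): a=7.6871, h=4.6807
  candidates: C₊=(7.9246,4.4036) cross=53.551; C₋=(8.5866,-4.9344) cross=-53.551
  mode + wants cross > 0 → take C=(7.9246,4.4036) (cross=53.551)
ex = (C−B)/|BC| = (0.8152,0.5792); ey = (-0.5792,0.8152)
P = B + 2.21·ex + -3.30·ey = (4.3007,-2.2192)

4.30 -2.22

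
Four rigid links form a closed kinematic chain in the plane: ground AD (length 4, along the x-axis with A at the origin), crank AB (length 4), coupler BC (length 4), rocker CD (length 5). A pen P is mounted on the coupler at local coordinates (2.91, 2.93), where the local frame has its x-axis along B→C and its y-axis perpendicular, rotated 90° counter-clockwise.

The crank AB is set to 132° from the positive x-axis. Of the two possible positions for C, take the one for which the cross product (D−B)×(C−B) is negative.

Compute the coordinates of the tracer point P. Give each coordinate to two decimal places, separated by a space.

A=(0,0), D=(4.00,0)
B = A + 4.00·(cos132°, sin132°) = (-2.6765, 2.9726)
|BD| = 7.3084
circle(B,4.00) ∩ circle(D,5.00): a=3.0384, h=2.6015
  candidates: C₊=(1.1574,4.1133) cross=19.013; C₋=(-0.9589,-0.6399) cross=-19.013
  mode - wants cross < 0 → take C=(-0.9589,-0.6399) (cross=-19.013)
ex = (C−B)/|BC| = (0.4294,-0.9031); ey = (0.9031,0.4294)
P = B + 2.91·ex + 2.93·ey = (1.2192,1.6027)

1.22 1.60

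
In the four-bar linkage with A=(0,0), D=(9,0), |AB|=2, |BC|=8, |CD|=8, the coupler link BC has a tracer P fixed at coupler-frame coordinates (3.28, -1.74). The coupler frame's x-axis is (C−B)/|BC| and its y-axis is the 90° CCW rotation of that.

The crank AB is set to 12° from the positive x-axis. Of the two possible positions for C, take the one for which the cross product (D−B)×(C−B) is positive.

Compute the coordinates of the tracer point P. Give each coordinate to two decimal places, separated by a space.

5.09 2.41

A=(0,0), D=(9.00,0)
B = A + 2.00·(cos12°, sin12°) = (1.9563, 0.4158)
|BD| = 7.0560
circle(B,8.00) ∩ circle(D,8.00): a=3.5280, h=7.1801
  candidates: C₊=(5.9013,7.3755) cross=50.662; C₋=(5.0550,-6.9597) cross=-50.662
  mode + wants cross > 0 → take C=(5.9013,7.3755) (cross=50.662)
ex = (C−B)/|BC| = (0.4931,0.8700); ey = (-0.8700,0.4931)
P = B + 3.28·ex + -1.74·ey = (5.0875,2.4113)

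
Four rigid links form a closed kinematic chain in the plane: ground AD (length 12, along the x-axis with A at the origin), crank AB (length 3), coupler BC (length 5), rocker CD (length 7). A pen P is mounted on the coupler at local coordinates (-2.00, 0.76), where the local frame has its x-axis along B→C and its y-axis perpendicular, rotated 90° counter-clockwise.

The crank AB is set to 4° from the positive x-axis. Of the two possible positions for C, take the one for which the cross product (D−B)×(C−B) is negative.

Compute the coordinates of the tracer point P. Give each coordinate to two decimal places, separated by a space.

A=(0,0), D=(12.00,0)
B = A + 3.00·(cos4°, sin4°) = (2.9927, 0.2093)
|BD| = 9.0097
circle(B,5.00) ∩ circle(D,7.00): a=3.1730, h=3.8642
  candidates: C₊=(6.2546,3.9988) cross=34.816; C₋=(6.0751,-3.7276) cross=-34.816
  mode - wants cross < 0 → take C=(6.0751,-3.7276) (cross=-34.816)
ex = (C−B)/|BC| = (0.6165,-0.7874); ey = (0.7874,0.6165)
P = B + -2.00·ex + 0.76·ey = (2.3582,2.2525)

2.36 2.25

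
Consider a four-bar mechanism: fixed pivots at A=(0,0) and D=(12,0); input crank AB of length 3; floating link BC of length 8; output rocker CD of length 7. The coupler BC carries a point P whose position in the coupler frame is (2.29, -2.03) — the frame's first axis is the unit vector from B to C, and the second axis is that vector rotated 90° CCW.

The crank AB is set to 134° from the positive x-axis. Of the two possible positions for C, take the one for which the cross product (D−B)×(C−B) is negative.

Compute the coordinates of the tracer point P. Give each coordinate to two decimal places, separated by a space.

A=(0,0), D=(12.00,0)
B = A + 3.00·(cos134°, sin134°) = (-2.0840, 2.1580)
|BD| = 14.2483
circle(B,8.00) ∩ circle(D,7.00): a=7.6506, h=2.3386
  candidates: C₊=(5.8325,3.3109) cross=33.321; C₋=(5.1241,-1.3123) cross=-33.321
  mode - wants cross < 0 → take C=(5.1241,-1.3123) (cross=-33.321)
ex = (C−B)/|BC| = (0.9010,-0.4338); ey = (0.4338,0.9010)
P = B + 2.29·ex + -2.03·ey = (-0.9013,-0.6644)

-0.90 -0.66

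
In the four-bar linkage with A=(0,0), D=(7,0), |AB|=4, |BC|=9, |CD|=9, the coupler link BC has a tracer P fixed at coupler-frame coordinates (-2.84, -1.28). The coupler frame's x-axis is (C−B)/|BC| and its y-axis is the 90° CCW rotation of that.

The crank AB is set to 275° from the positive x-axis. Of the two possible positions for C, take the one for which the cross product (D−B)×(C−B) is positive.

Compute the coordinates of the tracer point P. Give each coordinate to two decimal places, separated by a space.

1.89 -6.69

A=(0,0), D=(7.00,0)
B = A + 4.00·(cos275°, sin275°) = (0.3486, -3.9848)
|BD| = 7.7537
circle(B,9.00) ∩ circle(D,9.00): a=3.8768, h=8.1222
  candidates: C₊=(-0.4999,4.9751) cross=62.977; C₋=(7.8485,-8.9599) cross=-62.977
  mode + wants cross > 0 → take C=(-0.4999,4.9751) (cross=62.977)
ex = (C−B)/|BC| = (-0.0943,0.9955); ey = (-0.9955,-0.0943)
P = B + -2.84·ex + -1.28·ey = (1.8907,-6.6915)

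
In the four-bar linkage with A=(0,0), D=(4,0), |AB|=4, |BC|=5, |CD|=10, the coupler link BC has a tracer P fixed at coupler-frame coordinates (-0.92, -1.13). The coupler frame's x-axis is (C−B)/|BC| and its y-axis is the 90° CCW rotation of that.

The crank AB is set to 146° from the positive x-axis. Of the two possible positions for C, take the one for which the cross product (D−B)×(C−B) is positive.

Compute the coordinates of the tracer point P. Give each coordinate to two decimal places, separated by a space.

-2.26 1.23

A=(0,0), D=(4.00,0)
B = A + 4.00·(cos146°, sin146°) = (-3.3162, 2.2368)
|BD| = 7.6504
circle(B,5.00) ∩ circle(D,10.00): a=-1.0765, h=4.8827
  candidates: C₊=(-2.9180,7.2209) cross=37.355; C₋=(-5.7732,-2.1179) cross=-37.355
  mode + wants cross > 0 → take C=(-2.9180,7.2209) (cross=37.355)
ex = (C−B)/|BC| = (0.0796,0.9968); ey = (-0.9968,0.0796)
P = B + -0.92·ex + -1.13·ey = (-2.2630,1.2297)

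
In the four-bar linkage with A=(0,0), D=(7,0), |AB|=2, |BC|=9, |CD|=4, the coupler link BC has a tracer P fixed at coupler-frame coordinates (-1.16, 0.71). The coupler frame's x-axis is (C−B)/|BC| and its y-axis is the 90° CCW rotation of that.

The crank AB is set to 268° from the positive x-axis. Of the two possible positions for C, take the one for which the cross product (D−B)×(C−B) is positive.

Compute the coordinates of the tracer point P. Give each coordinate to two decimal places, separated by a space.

A=(0,0), D=(7.00,0)
B = A + 2.00·(cos268°, sin268°) = (-0.0698, -1.9988)
|BD| = 7.3469
circle(B,9.00) ∩ circle(D,4.00): a=8.0971, h=3.9290
  candidates: C₊=(6.6530,3.9849) cross=28.866; C₋=(8.7908,-3.5767) cross=-28.866
  mode + wants cross > 0 → take C=(6.6530,3.9849) (cross=28.866)
ex = (C−B)/|BC| = (0.7470,0.6649); ey = (-0.6649,0.7470)
P = B + -1.16·ex + 0.71·ey = (-1.4083,-2.2397)

-1.41 -2.24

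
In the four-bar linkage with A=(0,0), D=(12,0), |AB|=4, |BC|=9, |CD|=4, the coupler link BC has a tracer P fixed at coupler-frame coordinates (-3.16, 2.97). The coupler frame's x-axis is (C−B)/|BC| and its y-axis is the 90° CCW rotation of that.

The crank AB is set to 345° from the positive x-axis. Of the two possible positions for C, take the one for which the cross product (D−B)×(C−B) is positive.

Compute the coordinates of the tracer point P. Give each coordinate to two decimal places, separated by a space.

-0.41 -0.31

A=(0,0), D=(12.00,0)
B = A + 4.00·(cos345°, sin345°) = (3.8637, -1.0353)
|BD| = 8.2019
circle(B,9.00) ∩ circle(D,4.00): a=8.0634, h=3.9976
  candidates: C₊=(11.3581,3.9482) cross=32.788; C₋=(12.3672,-3.9831) cross=-32.788
  mode + wants cross > 0 → take C=(11.3581,3.9482) (cross=32.788)
ex = (C−B)/|BC| = (0.8327,0.5537); ey = (-0.5537,0.8327)
P = B + -3.16·ex + 2.97·ey = (-0.4122,-0.3119)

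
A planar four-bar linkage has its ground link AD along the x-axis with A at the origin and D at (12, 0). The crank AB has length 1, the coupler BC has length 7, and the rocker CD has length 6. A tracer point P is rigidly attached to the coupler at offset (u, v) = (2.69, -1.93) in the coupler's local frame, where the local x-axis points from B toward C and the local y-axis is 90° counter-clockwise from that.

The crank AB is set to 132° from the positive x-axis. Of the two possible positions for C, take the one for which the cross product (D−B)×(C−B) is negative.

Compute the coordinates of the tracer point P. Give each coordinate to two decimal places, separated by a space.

1.43 -1.81

A=(0,0), D=(12.00,0)
B = A + 1.00·(cos132°, sin132°) = (-0.6691, 0.7431)
|BD| = 12.6909
circle(B,7.00) ∩ circle(D,6.00): a=6.8576, h=1.4046
  candidates: C₊=(6.2590,1.7438) cross=17.826; C₋=(6.0945,-1.0606) cross=-17.826
  mode - wants cross < 0 → take C=(6.0945,-1.0606) (cross=-17.826)
ex = (C−B)/|BC| = (0.9662,-0.2577); ey = (0.2577,0.9662)
P = B + 2.69·ex + -1.93·ey = (1.4327,-1.8148)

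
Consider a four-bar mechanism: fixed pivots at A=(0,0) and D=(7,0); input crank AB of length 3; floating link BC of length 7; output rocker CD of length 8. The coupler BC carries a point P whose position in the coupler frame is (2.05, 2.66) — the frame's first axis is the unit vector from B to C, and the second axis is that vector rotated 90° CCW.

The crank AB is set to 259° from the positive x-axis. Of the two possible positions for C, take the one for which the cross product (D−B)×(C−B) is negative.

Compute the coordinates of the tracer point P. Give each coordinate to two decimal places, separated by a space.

2.73 -2.35

A=(0,0), D=(7.00,0)
B = A + 3.00·(cos259°, sin259°) = (-0.5724, -2.9449)
|BD| = 8.1249
circle(B,7.00) ∩ circle(D,8.00): a=3.1394, h=6.2565
  candidates: C₊=(0.0858,4.0241) cross=50.834; C₋=(4.6212,-7.6381) cross=-50.834
  mode - wants cross < 0 → take C=(4.6212,-7.6381) (cross=-50.834)
ex = (C−B)/|BC| = (0.7419,-0.6705); ey = (0.6705,0.7419)
P = B + 2.05·ex + 2.66·ey = (2.7320,-2.3458)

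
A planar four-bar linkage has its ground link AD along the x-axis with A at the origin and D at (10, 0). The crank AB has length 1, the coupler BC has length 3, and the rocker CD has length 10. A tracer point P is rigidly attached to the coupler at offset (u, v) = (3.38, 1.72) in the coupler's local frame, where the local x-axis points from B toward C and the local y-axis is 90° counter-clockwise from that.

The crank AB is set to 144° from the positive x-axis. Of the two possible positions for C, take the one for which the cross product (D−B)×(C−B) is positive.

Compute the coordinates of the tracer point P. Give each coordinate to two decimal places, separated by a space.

-0.81 4.38

A=(0,0), D=(10.00,0)
B = A + 1.00·(cos144°, sin144°) = (-0.8090, 0.5878)
|BD| = 10.8250
circle(B,3.00) ∩ circle(D,10.00): a=1.2093, h=2.7455
  candidates: C₊=(0.5475,3.2636) cross=29.720; C₋=(0.2494,-2.2193) cross=-29.720
  mode + wants cross > 0 → take C=(0.5475,3.2636) (cross=29.720)
ex = (C−B)/|BC| = (0.4522,0.8919); ey = (-0.8919,0.4522)
P = B + 3.38·ex + 1.72·ey = (-0.8148,4.3802)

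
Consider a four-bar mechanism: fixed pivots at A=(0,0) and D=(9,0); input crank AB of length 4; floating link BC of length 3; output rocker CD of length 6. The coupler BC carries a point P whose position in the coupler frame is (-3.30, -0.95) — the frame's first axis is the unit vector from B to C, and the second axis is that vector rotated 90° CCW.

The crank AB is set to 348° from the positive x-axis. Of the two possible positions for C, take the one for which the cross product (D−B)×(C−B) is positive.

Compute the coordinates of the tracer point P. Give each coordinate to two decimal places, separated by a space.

5.43 -3.91

A=(0,0), D=(9.00,0)
B = A + 4.00·(cos348°, sin348°) = (3.9126, -0.8316)
|BD| = 5.1549
circle(B,3.00) ∩ circle(D,6.00): a=-0.0414, h=2.9997
  candidates: C₊=(3.3878,2.1221) cross=15.463; C₋=(4.3557,-3.7987) cross=-15.463
  mode + wants cross > 0 → take C=(3.3878,2.1221) (cross=15.463)
ex = (C−B)/|BC| = (-0.1749,0.9846); ey = (-0.9846,-0.1749)
P = B + -3.30·ex + -0.95·ey = (5.4252,-3.9146)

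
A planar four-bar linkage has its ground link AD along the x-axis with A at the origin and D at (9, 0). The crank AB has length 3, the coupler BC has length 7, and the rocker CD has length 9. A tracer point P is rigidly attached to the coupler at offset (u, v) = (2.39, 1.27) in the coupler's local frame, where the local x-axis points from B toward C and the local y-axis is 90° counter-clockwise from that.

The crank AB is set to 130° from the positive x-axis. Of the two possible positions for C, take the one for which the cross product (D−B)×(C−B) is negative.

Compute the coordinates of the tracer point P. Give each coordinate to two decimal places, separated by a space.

A=(0,0), D=(9.00,0)
B = A + 3.00·(cos130°, sin130°) = (-1.9284, 2.2981)
|BD| = 11.1674
circle(B,7.00) ∩ circle(D,9.00): a=4.1510, h=5.6365
  candidates: C₊=(3.2937,6.9597) cross=62.944; C₋=(0.9738,-4.0719) cross=-62.944
  mode - wants cross < 0 → take C=(0.9738,-4.0719) (cross=-62.944)
ex = (C−B)/|BC| = (0.4146,-0.9100); ey = (0.9100,0.4146)
P = B + 2.39·ex + 1.27·ey = (0.2182,0.6498)

0.22 0.65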